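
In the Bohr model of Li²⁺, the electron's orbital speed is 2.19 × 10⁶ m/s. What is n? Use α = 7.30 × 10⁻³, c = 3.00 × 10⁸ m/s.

3

v_n = Zαc/n ⇒ n = Zαc/v = 3 × 0.00730 × 3.00 × 10⁸ / 2.19 × 10⁶ ≈ 3.00
n = 3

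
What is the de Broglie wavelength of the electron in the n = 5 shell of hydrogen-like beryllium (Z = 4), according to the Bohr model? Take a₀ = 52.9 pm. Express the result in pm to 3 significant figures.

The Bohr quantisation condition is nλ = 2πr_n.
r_n = n²a₀/Z = 331 pm
λ = 2πr_n/n = 2π·331/5 = 415 pm

415 pm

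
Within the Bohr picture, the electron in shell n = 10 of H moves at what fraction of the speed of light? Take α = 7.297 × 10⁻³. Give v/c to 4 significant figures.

0.0007297

v_n = Zαc/n, so v/c = Zα/n = 1 × 0.007297 / 10 = 0.0007297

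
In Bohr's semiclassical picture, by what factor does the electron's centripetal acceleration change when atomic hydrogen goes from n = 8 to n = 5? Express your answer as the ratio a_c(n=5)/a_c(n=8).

a_c ∝ Z^3 · n^-4; with Z fixed, a_c ∝ n^-4.
a_c(n=5)/a_c(n=8) = (5/8)^-4 = 4096/625

4096/625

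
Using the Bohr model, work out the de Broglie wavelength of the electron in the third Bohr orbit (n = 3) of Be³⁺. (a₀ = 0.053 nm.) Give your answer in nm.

0.25 nm

The Bohr quantisation condition is nλ = 2πr_n.
r_n = n²a₀/Z = 0.12 nm
λ = 2πr_n/n = 2π·0.12/3 = 0.25 nm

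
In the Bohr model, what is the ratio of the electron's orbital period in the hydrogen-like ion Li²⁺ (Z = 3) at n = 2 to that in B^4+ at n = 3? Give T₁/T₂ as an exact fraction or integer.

T ∝ Z^-2 · n^3
T₁/T₂ = (3/5)^-2 · (2/3)^3 = 200/243

200/243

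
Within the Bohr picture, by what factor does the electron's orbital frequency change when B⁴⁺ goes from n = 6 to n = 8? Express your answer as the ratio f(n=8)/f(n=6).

27/64

f ∝ Z^2 · n^-3; with Z fixed, f ∝ n^-3.
f(n=8)/f(n=6) = (8/6)^-3 = 27/64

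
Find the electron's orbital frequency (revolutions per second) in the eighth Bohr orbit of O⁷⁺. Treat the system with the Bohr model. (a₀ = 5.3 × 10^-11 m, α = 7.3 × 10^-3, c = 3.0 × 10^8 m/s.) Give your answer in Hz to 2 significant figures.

r = n²a₀/Z = 4.2 × 10^-10 m, v = Zαc/n = 2.2 × 10^6 m/s
f = v/(2πr) = 8.2 × 10^14 Hz

8.2 × 10^14 Hz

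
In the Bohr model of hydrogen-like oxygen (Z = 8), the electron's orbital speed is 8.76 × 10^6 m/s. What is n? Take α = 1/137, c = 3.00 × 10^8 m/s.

2

v_n = Zαc/n ⇒ n = Zαc/v = 8 × 0.00730 × 3.00 × 10^8 / 8.76 × 10^6 ≈ 2.00
n = 2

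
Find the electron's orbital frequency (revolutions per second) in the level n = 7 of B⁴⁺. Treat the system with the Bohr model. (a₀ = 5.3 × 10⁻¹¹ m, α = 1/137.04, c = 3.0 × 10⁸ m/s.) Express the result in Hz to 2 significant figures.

r = n²a₀/Z = 5.2 × 10⁻¹⁰ m, v = Zαc/n = 1.6 × 10⁶ m/s
f = v/(2πr) = 4.8 × 10¹⁴ Hz

4.8 × 10¹⁴ Hz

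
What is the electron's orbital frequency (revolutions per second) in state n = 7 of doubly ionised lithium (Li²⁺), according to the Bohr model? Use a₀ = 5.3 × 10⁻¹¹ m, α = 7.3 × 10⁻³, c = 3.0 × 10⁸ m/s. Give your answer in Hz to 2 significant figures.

r = n²a₀/Z = 8.7 × 10⁻¹⁰ m, v = Zαc/n = 9.4 × 10⁵ m/s
f = v/(2πr) = 1.7 × 10¹⁴ Hz

1.7 × 10¹⁴ Hz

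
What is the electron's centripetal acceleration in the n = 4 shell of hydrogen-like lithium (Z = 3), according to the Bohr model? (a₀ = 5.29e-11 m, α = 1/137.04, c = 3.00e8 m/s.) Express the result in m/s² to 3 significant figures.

9.55e21 m/s²

r = n²a₀/Z = 2.82e-10 m, v = Zαc/n = 1.64e6 m/s
a = v²/r = (1.64e6)² / 2.82e-10 = 9.55e21 m/s²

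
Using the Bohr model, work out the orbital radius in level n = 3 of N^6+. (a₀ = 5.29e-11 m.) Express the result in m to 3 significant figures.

r_n = n²a₀/Z = 3² × 5.29e-11 / 7
    = 9 × 5.29e-11 / 7 = 6.80e-11 m

6.80e-11 m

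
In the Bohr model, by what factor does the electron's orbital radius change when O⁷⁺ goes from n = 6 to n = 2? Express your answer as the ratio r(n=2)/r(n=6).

r ∝ Z^-1 · n^2; with Z fixed, r ∝ n^2.
r(n=2)/r(n=6) = (2/6)^2 = 1/9

1/9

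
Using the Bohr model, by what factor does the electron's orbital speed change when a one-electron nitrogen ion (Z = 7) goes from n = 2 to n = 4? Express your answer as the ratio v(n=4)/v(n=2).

v ∝ Z^1 · n^-1; with Z fixed, v ∝ n^-1.
v(n=4)/v(n=2) = (4/2)^-1 = 1/2

1/2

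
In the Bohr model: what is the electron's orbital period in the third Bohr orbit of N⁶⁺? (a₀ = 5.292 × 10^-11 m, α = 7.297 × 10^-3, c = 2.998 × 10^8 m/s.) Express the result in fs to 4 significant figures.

0.08375 fs

r = n²a₀/Z = 3²·5.292 × 10^-11/7 = 6.804 × 10^-11 m
v = Zαc/n = 7·0.007297·2.998 × 10^8/3 = 5.104 × 10^6 m/s
T = 2πr/v = 8.375 × 10^-17 s = 0.08375 fs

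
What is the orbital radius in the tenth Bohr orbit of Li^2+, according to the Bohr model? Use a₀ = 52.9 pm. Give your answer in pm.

1760 pm

r_n = n²a₀/Z = 10² × 52.9 / 3
    = 100 × 52.9 / 3 = 1760 pm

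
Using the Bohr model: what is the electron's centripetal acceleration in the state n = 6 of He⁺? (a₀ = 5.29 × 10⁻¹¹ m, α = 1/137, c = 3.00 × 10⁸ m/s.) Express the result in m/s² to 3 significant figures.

r = n²a₀/Z = 9.52 × 10⁻¹⁰ m, v = Zαc/n = 7.30 × 10⁵ m/s
a = v²/r = (7.30 × 10⁵)² / 9.52 × 10⁻¹⁰ = 5.60 × 10²⁰ m/s²

5.60 × 10²⁰ m/s²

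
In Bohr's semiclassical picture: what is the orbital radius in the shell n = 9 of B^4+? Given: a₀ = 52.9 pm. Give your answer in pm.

r_n = n²a₀/Z = 9² × 52.9 / 5
    = 81 × 52.9 / 5 = 857 pm

857 pm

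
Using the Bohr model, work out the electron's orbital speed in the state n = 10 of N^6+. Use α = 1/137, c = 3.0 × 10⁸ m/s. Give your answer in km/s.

1500 km/s

v_n = Zαc/n = 7 × 0.0073 × 3.0 × 10⁸ / 10
    = 1500 km/s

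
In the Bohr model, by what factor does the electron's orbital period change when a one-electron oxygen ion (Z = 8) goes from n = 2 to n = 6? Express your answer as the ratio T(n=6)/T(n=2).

T ∝ Z^-2 · n^3; with Z fixed, T ∝ n^3.
T(n=6)/T(n=2) = (6/2)^3 = 27

27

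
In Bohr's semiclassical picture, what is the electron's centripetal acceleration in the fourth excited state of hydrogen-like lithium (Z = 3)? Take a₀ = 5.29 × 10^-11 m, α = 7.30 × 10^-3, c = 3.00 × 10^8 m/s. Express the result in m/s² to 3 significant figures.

r = n²a₀/Z = 4.41 × 10^-10 m, v = Zαc/n = 1.31 × 10^6 m/s
a = v²/r = (1.31 × 10^6)² / 4.41 × 10^-10 = 3.92 × 10^21 m/s²

3.92 × 10^21 m/s²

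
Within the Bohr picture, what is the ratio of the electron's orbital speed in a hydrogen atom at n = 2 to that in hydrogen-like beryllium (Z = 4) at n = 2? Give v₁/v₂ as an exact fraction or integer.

v ∝ Z^1 · n^-1
v₁/v₂ = (1/4)^1 · (2/2)^-1 = 1/4

1/4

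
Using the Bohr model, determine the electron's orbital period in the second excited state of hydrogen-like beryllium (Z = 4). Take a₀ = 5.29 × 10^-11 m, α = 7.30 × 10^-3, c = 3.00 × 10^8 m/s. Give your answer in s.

2.56 × 10^-16 s

r = n²a₀/Z = 3²·5.29 × 10^-11/4 = 1.19 × 10^-10 m
v = Zαc/n = 4·0.00730·3.00 × 10^8/3 = 2.92 × 10^6 m/s
T = 2πr/v = 2.56 × 10^-16 s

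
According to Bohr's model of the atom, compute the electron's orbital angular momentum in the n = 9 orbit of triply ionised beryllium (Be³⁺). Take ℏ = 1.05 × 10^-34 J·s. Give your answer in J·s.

9.45 × 10^-34 J·s

L_n = nℏ = 9 × 1.05 × 10^-34 = 9.45 × 10^-34 J·s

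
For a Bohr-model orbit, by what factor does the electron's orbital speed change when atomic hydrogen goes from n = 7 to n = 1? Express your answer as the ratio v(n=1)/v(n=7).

7

v ∝ Z^1 · n^-1; with Z fixed, v ∝ n^-1.
v(n=1)/v(n=7) = (1/7)^-1 = 7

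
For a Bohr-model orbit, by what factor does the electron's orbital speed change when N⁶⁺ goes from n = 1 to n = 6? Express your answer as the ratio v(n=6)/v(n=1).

1/6

v ∝ Z^1 · n^-1; with Z fixed, v ∝ n^-1.
v(n=6)/v(n=1) = (6/1)^-1 = 1/6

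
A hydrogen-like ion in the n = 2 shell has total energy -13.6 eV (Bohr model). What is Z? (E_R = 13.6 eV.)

2

E_n = −E_R Z²/n² ⇒ Z² = −E_n n²/E_R = 13.6 × 2² / 13.6 ≈ 4.00
Z = 2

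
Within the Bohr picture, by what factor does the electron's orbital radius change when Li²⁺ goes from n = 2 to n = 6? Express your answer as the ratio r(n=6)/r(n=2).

r ∝ Z^-1 · n^2; with Z fixed, r ∝ n^2.
r(n=6)/r(n=2) = (6/2)^2 = 9

9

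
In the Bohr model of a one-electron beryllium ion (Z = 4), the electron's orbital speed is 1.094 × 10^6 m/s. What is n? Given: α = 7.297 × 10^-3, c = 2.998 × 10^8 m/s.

v_n = Zαc/n ⇒ n = Zαc/v = 4 × 0.007297 × 2.998 × 10^8 / 1.094 × 10^6 ≈ 8.00
n = 8

8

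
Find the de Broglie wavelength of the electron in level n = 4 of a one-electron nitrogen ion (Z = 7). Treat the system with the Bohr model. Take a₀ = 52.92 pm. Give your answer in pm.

190.0 pm

The Bohr quantisation condition is nλ = 2πr_n.
r_n = n²a₀/Z = 121.0 pm
λ = 2πr_n/n = 2π·121.0/4 = 190.0 pm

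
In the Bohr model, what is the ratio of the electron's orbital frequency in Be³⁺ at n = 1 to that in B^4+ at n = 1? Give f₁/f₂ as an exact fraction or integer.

f ∝ Z^2 · n^-3
f₁/f₂ = (4/5)^2 · (1/1)^-3 = 16/25

16/25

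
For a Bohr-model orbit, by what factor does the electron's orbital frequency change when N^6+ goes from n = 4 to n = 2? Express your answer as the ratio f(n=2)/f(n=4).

f ∝ Z^2 · n^-3; with Z fixed, f ∝ n^-3.
f(n=2)/f(n=4) = (2/4)^-3 = 8

8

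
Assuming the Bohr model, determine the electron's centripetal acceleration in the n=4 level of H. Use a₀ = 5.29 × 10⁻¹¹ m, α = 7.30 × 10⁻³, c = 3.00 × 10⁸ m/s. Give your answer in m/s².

3.54 × 10²⁰ m/s²

r = n²a₀/Z = 8.46 × 10⁻¹⁰ m, v = Zαc/n = 5.47 × 10⁵ m/s
a = v²/r = (5.47 × 10⁵)² / 8.46 × 10⁻¹⁰ = 3.54 × 10²⁰ m/s²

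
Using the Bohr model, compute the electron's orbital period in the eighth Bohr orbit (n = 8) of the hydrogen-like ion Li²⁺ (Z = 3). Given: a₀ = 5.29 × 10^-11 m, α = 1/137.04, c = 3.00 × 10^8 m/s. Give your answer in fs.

r = n²a₀/Z = 8²·5.29 × 10^-11/3 = 1.13 × 10^-9 m
v = Zαc/n = 3·0.00730·3.00 × 10^8/8 = 8.21 × 10^5 m/s
T = 2πr/v = 8.64 × 10^-15 s = 8.64 fs

8.64 fs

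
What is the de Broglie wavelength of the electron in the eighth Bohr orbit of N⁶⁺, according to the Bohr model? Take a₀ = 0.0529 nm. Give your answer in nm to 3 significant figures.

0.380 nm

The Bohr quantisation condition is nλ = 2πr_n.
r_n = n²a₀/Z = 0.484 nm
λ = 2πr_n/n = 2π·0.484/8 = 0.380 nm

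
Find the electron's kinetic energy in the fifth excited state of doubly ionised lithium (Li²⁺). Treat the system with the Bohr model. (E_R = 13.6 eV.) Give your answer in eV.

3.40 eV

For a Coulomb orbit the virial theorem gives K = −E_n.
E_n = −E_R·Z²/n², so K = E_R·Z²/n² = 13.6 × 3²/6² = 3.40 eV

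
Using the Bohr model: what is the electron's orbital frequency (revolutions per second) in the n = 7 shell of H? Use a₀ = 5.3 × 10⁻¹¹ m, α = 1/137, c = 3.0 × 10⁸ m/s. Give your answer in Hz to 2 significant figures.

1.9 × 10¹³ Hz

r = n²a₀/Z = 2.6 × 10⁻⁹ m, v = Zαc/n = 3.1 × 10⁵ m/s
f = v/(2πr) = 1.9 × 10¹³ Hz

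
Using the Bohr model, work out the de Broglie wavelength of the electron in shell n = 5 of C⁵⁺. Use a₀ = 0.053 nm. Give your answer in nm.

0.28 nm

The Bohr quantisation condition is nλ = 2πr_n.
r_n = n²a₀/Z = 0.22 nm
λ = 2πr_n/n = 2π·0.22/5 = 0.28 nm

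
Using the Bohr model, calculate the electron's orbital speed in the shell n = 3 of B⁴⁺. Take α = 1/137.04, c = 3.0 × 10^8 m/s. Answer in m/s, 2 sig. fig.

v_n = Zαc/n = 5 × 0.0073 × 3.0 × 10^8 / 3
    = 3.6 × 10^6 m/s

3.6 × 10^6 m/s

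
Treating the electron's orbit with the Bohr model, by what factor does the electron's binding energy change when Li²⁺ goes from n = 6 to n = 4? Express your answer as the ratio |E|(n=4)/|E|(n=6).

|E| ∝ Z^2 · n^-2; with Z fixed, |E| ∝ n^-2.
|E|(n=4)/|E|(n=6) = (4/6)^-2 = 9/4

9/4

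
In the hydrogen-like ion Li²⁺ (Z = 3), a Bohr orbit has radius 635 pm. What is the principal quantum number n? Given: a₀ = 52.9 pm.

r_n = n²a₀/Z ⇒ n² = rZ/a₀ = 635 × 3 / 52.9 ≈ 36.01
n = 6

6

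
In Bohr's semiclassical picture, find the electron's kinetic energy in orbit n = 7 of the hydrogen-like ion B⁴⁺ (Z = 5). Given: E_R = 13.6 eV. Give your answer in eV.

For a Coulomb orbit the virial theorem gives K = −E_n.
E_n = −E_R·Z²/n², so K = E_R·Z²/n² = 13.6 × 5²/7² = 6.94 eV

6.94 eV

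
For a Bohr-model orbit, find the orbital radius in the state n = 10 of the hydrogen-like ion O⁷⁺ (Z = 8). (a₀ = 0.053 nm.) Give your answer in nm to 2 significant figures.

r_n = n²a₀/Z = 10² × 0.053 / 8
    = 100 × 0.053 / 8 = 0.66 nm

0.66 nm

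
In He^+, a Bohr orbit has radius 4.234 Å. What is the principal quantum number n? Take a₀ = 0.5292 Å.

4

r_n = n²a₀/Z ⇒ n² = rZ/a₀ = 4.234 × 2 / 0.5292 ≈ 16.00
n = 4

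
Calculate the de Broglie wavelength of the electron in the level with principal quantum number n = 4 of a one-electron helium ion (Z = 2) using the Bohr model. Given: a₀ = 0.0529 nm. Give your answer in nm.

0.665 nm

The Bohr quantisation condition is nλ = 2πr_n.
r_n = n²a₀/Z = 0.423 nm
λ = 2πr_n/n = 2π·0.423/4 = 0.665 nm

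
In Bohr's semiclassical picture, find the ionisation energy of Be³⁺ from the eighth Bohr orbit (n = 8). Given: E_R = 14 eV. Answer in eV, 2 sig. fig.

E_n = −E_R·Z²/n² = −14 × 4²/8² eV = -3.5 eV
Ionisation energy = −E_n = 3.5 eV

3.5 eV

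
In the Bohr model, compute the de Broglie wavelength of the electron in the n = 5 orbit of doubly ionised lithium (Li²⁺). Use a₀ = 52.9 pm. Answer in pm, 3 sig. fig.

554 pm

The Bohr quantisation condition is nλ = 2πr_n.
r_n = n²a₀/Z = 441 pm
λ = 2πr_n/n = 2π·441/5 = 554 pm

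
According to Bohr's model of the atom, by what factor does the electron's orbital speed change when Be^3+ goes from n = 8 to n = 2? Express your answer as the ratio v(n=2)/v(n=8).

v ∝ Z^1 · n^-1; with Z fixed, v ∝ n^-1.
v(n=2)/v(n=8) = (2/8)^-1 = 4

4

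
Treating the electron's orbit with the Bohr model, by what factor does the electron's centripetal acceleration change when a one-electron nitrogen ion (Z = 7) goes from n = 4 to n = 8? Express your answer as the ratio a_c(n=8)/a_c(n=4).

a_c ∝ Z^3 · n^-4; with Z fixed, a_c ∝ n^-4.
a_c(n=8)/a_c(n=4) = (8/4)^-4 = 1/16

1/16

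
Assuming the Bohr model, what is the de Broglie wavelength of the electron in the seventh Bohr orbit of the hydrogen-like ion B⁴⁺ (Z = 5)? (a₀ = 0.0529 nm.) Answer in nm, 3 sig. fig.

0.465 nm

The Bohr quantisation condition is nλ = 2πr_n.
r_n = n²a₀/Z = 0.518 nm
λ = 2πr_n/n = 2π·0.518/7 = 0.465 nm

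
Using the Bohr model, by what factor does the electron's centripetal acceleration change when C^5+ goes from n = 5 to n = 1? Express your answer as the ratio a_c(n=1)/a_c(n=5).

a_c ∝ Z^3 · n^-4; with Z fixed, a_c ∝ n^-4.
a_c(n=1)/a_c(n=5) = (1/5)^-4 = 625

625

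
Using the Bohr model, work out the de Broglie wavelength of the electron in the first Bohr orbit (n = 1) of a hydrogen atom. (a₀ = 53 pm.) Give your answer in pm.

330 pm

The Bohr quantisation condition is nλ = 2πr_n.
r_n = n²a₀/Z = 53 pm
λ = 2πr_n/n = 2π·53/1 = 330 pm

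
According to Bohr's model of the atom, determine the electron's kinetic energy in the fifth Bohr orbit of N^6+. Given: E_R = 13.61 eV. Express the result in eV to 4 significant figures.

For a Coulomb orbit the virial theorem gives K = −E_n.
E_n = −E_R·Z²/n², so K = E_R·Z²/n² = 13.61 × 7²/5² = 26.68 eV

26.68 eV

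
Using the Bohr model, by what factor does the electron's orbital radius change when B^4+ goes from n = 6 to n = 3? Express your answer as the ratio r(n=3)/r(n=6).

1/4

r ∝ Z^-1 · n^2; with Z fixed, r ∝ n^2.
r(n=3)/r(n=6) = (3/6)^2 = 1/4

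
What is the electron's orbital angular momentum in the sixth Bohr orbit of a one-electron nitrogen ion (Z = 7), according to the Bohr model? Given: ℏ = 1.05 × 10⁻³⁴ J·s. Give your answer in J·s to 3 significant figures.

L_n = nℏ = 6 × 1.05 × 10⁻³⁴ = 6.30 × 10⁻³⁴ J·s

6.30 × 10⁻³⁴ J·s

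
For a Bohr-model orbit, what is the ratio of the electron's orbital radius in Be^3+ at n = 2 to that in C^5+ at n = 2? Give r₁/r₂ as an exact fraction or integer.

r ∝ Z^-1 · n^2
r₁/r₂ = (4/6)^-1 · (2/2)^2 = 3/2

3/2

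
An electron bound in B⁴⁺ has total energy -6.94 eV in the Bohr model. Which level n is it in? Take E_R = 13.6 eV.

7

E_n = −E_R Z²/n² ⇒ n² = E_R Z²/(−E_n) = 13.6 × 5² / 6.94 ≈ 48.99
n = 7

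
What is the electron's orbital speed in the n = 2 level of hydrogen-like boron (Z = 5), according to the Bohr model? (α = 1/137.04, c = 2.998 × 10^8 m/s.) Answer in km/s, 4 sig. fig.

v_n = Zαc/n = 5 × 0.007297 × 2.998 × 10^8 / 2
    = 5469 km/s

5469 km/s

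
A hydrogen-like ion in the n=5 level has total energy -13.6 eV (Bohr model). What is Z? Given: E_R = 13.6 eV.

E_n = −E_R Z²/n² ⇒ Z² = −E_n n²/E_R = 13.6 × 5² / 13.6 ≈ 25.00
Z = 5

5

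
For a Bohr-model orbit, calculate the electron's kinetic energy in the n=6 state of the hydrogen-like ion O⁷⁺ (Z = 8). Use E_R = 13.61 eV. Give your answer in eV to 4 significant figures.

For a Coulomb orbit the virial theorem gives K = −E_n.
E_n = −E_R·Z²/n², so K = E_R·Z²/n² = 13.61 × 8²/6² = 24.20 eV

24.20 eV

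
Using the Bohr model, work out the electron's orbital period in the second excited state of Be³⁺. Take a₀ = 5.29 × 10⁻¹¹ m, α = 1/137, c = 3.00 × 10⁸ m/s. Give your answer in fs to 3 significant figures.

r = n²a₀/Z = 3²·5.29 × 10⁻¹¹/4 = 1.19 × 10⁻¹⁰ m
v = Zαc/n = 4·0.00730·3.00 × 10⁸/3 = 2.92 × 10⁶ m/s
T = 2πr/v = 2.56 × 10⁻¹⁶ s = 0.256 fs

0.256 fs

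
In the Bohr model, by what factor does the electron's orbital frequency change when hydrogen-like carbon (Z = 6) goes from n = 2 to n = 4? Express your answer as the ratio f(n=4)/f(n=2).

f ∝ Z^2 · n^-3; with Z fixed, f ∝ n^-3.
f(n=4)/f(n=2) = (4/2)^-3 = 1/8

1/8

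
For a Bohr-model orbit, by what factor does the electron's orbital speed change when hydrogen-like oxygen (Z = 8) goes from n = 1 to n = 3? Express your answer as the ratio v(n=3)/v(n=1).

v ∝ Z^1 · n^-1; with Z fixed, v ∝ n^-1.
v(n=3)/v(n=1) = (3/1)^-1 = 1/3

1/3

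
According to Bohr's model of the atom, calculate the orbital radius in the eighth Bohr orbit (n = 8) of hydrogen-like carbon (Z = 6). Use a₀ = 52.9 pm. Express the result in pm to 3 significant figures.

564 pm

r_n = n²a₀/Z = 8² × 52.9 / 6
    = 64 × 52.9 / 6 = 564 pm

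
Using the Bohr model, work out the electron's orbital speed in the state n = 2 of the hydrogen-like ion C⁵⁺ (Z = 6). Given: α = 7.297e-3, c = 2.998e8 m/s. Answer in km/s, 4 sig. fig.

v_n = Zαc/n = 6 × 0.007297 × 2.998e8 / 2
    = 6563 km/s

6563 km/s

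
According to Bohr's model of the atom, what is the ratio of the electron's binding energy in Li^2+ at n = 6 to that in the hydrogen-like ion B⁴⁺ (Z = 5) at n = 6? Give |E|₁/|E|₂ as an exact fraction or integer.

|E| ∝ Z^2 · n^-2
|E|₁/|E|₂ = (3/5)^2 · (6/6)^-2 = 9/25

9/25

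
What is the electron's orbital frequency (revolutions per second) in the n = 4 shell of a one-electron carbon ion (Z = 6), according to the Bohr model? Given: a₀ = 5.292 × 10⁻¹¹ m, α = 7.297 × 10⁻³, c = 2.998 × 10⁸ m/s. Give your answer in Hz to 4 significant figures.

r = n²a₀/Z = 1.411 × 10⁻¹⁰ m, v = Zαc/n = 3.281 × 10⁶ m/s
f = v/(2πr) = 3.701 × 10¹⁵ Hz

3.701 × 10¹⁵ Hz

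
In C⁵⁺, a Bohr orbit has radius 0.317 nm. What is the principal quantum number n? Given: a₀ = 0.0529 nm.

6

r_n = n²a₀/Z ⇒ n² = rZ/a₀ = 0.317 × 6 / 0.0529 ≈ 35.95
n = 6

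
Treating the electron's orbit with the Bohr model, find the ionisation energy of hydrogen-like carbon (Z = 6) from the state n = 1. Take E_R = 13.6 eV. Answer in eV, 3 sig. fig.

490 eV

E_n = −E_R·Z²/n² = −13.6 × 6²/1² eV = -490 eV
Ionisation energy = −E_n = 490 eV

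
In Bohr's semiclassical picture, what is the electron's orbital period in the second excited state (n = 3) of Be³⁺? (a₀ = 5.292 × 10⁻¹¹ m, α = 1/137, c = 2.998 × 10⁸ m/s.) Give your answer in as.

r = n²a₀/Z = 3²·5.292 × 10⁻¹¹/4 = 1.191 × 10⁻¹⁰ m
v = Zαc/n = 4·0.007299·2.998 × 10⁸/3 = 2.918 × 10⁶ m/s
T = 2πr/v = 2.564 × 10⁻¹⁶ s = 256.4 as

256.4 as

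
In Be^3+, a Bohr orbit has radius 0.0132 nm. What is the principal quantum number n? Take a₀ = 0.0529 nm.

r_n = n²a₀/Z ⇒ n² = rZ/a₀ = 0.0132 × 4 / 0.0529 ≈ 1.00
n = 1

1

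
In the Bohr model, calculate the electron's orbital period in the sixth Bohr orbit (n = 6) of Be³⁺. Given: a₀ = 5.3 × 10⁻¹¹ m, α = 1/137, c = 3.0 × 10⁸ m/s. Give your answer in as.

r = n²a₀/Z = 6²·5.3 × 10⁻¹¹/4 = 4.8 × 10⁻¹⁰ m
v = Zαc/n = 4·0.0073·3.0 × 10⁸/6 = 1.5 × 10⁶ m/s
T = 2πr/v = 2.1 × 10⁻¹⁵ s = 2100 as

2100 as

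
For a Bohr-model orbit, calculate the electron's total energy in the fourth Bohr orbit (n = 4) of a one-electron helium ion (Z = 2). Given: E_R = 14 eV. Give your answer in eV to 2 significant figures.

-3.5 eV

E_n = −E_R·Z²/n² = −14 × 2²/4² = -3.5 eV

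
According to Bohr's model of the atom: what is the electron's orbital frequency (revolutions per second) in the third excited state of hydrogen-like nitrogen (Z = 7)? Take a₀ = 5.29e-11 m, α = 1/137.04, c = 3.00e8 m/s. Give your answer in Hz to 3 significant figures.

5.04e15 Hz

r = n²a₀/Z = 1.21e-10 m, v = Zαc/n = 3.83e6 m/s
f = v/(2πr) = 5.04e15 Hz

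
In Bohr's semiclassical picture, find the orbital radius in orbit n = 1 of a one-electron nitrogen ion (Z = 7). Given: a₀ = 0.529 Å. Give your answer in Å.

0.0756 Å

r_n = n²a₀/Z = 1² × 0.529 / 7
    = 1 × 0.529 / 7 = 0.0756 Å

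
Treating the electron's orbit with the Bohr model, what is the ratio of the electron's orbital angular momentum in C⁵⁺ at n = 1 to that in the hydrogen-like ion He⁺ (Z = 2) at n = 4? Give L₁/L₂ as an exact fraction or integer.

1/4

L = nℏ is independent of Z.
L₁/L₂ = n₁/n₂ = 1/4 = 1/4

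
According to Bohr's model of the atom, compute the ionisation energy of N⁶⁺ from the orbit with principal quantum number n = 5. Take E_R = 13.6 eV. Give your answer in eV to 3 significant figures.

E_n = −E_R·Z²/n² = −13.6 × 7²/5² eV = -26.7 eV
Ionisation energy = −E_n = 26.7 eV

26.7 eV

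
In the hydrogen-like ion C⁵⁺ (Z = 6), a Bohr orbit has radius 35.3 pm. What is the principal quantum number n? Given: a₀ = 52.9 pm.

r_n = n²a₀/Z ⇒ n² = rZ/a₀ = 35.3 × 6 / 52.9 ≈ 4.00
n = 2

2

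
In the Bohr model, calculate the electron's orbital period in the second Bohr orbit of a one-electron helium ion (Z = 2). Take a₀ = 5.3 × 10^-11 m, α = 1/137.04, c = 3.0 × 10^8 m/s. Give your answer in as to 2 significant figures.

r = n²a₀/Z = 2²·5.3 × 10^-11/2 = 1.1 × 10^-10 m
v = Zαc/n = 2·0.0073·3.0 × 10^8/2 = 2.2 × 10^6 m/s
T = 2πr/v = 3.0 × 10^-16 s = 300 as

300 as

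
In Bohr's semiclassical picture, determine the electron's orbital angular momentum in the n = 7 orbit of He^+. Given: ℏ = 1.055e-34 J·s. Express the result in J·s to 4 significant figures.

7.385e-34 J·s

L_n = nℏ = 7 × 1.055e-34 = 7.385e-34 J·s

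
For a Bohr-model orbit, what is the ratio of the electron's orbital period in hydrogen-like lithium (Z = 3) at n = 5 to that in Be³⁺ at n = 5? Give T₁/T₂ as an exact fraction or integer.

T ∝ Z^-2 · n^3
T₁/T₂ = (3/4)^-2 · (5/5)^3 = 16/9

16/9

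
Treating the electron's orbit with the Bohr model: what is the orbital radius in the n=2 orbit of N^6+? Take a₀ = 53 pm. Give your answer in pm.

30 pm

r_n = n²a₀/Z = 2² × 53 / 7
    = 4 × 53 / 7 = 30 pm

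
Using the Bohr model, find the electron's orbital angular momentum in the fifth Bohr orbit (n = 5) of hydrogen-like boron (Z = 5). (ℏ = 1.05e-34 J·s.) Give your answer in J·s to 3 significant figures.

5.25e-34 J·s

L_n = nℏ = 5 × 1.05e-34 = 5.25e-34 J·s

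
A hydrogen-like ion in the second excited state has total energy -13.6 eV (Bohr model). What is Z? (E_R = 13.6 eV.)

E_n = −E_R Z²/n² ⇒ Z² = −E_n n²/E_R = 13.6 × 3² / 13.6 ≈ 9.00
Z = 3

3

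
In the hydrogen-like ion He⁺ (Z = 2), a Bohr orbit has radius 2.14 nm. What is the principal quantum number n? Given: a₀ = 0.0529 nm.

9

r_n = n²a₀/Z ⇒ n² = rZ/a₀ = 2.14 × 2 / 0.0529 ≈ 80.91
n = 9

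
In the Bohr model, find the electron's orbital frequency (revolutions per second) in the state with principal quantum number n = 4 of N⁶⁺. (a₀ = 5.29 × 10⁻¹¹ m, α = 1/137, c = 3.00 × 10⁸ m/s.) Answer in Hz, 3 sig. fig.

r = n²a₀/Z = 1.21 × 10⁻¹⁰ m, v = Zαc/n = 3.83 × 10⁶ m/s
f = v/(2πr) = 5.04 × 10¹⁵ Hz

5.04 × 10¹⁵ Hz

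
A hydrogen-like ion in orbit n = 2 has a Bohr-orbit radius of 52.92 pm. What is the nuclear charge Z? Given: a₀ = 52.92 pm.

r_n = n²a₀/Z ⇒ Z = n²a₀/r = 2² × 52.92 / 52.92 ≈ 4.00
Z = 4

4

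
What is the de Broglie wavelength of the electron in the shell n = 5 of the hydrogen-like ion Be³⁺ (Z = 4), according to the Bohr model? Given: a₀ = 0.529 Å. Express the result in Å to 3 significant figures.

The Bohr quantisation condition is nλ = 2πr_n.
r_n = n²a₀/Z = 3.31 Å
λ = 2πr_n/n = 2π·3.31/5 = 4.15 Å

4.15 Å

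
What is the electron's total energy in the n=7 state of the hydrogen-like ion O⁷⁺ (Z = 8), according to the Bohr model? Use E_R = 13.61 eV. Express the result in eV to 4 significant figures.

E_n = −E_R·Z²/n² = −13.61 × 8²/7² = -17.78 eV

-17.78 eV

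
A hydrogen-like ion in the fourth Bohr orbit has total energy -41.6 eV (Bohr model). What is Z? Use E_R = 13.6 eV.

E_n = −E_R Z²/n² ⇒ Z² = −E_n n²/E_R = 41.6 × 4² / 13.6 ≈ 48.94
Z = 7

7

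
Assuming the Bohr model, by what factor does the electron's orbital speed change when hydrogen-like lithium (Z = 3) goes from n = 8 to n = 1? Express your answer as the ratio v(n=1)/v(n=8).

v ∝ Z^1 · n^-1; with Z fixed, v ∝ n^-1.
v(n=1)/v(n=8) = (1/8)^-1 = 8

8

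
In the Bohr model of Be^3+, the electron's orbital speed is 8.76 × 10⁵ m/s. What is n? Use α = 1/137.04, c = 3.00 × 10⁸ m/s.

v_n = Zαc/n ⇒ n = Zαc/v = 4 × 0.00730 × 3.00 × 10⁸ / 8.76 × 10⁵ ≈ 10.00
n = 10

10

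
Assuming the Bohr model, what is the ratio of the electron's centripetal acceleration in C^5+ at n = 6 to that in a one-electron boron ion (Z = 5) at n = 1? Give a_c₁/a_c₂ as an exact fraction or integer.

1/750

a_c ∝ Z^3 · n^-4
a_c₁/a_c₂ = (6/5)^3 · (6/1)^-4 = 1/750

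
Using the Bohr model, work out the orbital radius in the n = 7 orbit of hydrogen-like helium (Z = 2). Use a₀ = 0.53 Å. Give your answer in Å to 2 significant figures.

13 Å

r_n = n²a₀/Z = 7² × 0.53 / 2
    = 49 × 0.53 / 2 = 13 Å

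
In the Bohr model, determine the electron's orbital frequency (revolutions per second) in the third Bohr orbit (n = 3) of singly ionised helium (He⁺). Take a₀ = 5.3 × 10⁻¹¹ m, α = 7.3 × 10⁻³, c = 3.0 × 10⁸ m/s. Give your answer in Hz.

9.7 × 10¹⁴ Hz

r = n²a₀/Z = 2.4 × 10⁻¹⁰ m, v = Zαc/n = 1.5 × 10⁶ m/s
f = v/(2πr) = 9.7 × 10¹⁴ Hz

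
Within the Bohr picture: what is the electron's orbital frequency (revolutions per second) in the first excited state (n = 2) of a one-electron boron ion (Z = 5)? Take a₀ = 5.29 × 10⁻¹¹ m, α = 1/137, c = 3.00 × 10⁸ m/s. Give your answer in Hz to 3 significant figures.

r = n²a₀/Z = 4.23 × 10⁻¹¹ m, v = Zαc/n = 5.47 × 10⁶ m/s
f = v/(2πr) = 2.06 × 10¹⁶ Hz

2.06 × 10¹⁶ Hz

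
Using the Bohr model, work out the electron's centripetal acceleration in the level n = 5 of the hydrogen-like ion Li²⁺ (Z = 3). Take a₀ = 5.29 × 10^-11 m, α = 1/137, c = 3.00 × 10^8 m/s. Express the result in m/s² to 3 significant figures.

3.92 × 10^21 m/s²

r = n²a₀/Z = 4.41 × 10^-10 m, v = Zαc/n = 1.31 × 10^6 m/s
a = v²/r = (1.31 × 10^6)² / 4.41 × 10^-10 = 3.92 × 10^21 m/s²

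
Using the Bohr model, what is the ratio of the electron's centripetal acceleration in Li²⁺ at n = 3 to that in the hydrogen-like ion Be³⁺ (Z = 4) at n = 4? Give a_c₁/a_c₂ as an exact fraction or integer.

a_c ∝ Z^3 · n^-4
a_c₁/a_c₂ = (3/4)^3 · (3/4)^-4 = 4/3

4/3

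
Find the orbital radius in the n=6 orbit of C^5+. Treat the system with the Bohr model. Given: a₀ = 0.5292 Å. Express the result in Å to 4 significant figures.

r_n = n²a₀/Z = 6² × 0.5292 / 6
    = 36 × 0.5292 / 6 = 3.175 Å

3.175 Å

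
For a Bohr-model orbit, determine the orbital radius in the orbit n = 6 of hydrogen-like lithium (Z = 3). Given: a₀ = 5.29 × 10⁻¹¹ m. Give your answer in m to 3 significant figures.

6.35 × 10⁻¹⁰ m

r_n = n²a₀/Z = 6² × 5.29 × 10⁻¹¹ / 3
    = 36 × 5.29 × 10⁻¹¹ / 3 = 6.35 × 10⁻¹⁰ m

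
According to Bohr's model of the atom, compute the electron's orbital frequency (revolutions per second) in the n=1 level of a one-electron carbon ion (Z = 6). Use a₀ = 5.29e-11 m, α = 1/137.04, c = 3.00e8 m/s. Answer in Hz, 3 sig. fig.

2.37e17 Hz

r = n²a₀/Z = 8.82e-12 m, v = Zαc/n = 1.31e7 m/s
f = v/(2πr) = 2.37e17 Hz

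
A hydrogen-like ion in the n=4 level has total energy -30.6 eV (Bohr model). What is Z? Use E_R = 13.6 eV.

E_n = −E_R Z²/n² ⇒ Z² = −E_n n²/E_R = 30.6 × 4² / 13.6 ≈ 36.00
Z = 6

6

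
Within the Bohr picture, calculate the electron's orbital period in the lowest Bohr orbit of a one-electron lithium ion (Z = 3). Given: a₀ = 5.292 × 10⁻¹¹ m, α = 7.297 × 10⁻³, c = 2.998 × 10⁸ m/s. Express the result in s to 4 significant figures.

1.689 × 10⁻¹⁷ s

r = n²a₀/Z = 1²·5.292 × 10⁻¹¹/3 = 1.764 × 10⁻¹¹ m
v = Zαc/n = 3·0.007297·2.998 × 10⁸/1 = 6.563 × 10⁶ m/s
T = 2πr/v = 1.689 × 10⁻¹⁷ s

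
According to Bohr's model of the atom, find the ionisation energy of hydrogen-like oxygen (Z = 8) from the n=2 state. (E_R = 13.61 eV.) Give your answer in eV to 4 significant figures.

217.8 eV

E_n = −E_R·Z²/n² = −13.61 × 8²/2² eV = -217.8 eV
Ionisation energy = −E_n = 217.8 eV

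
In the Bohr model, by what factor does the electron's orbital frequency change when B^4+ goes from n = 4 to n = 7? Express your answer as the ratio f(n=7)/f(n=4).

f ∝ Z^2 · n^-3; with Z fixed, f ∝ n^-3.
f(n=7)/f(n=4) = (7/4)^-3 = 64/343

64/343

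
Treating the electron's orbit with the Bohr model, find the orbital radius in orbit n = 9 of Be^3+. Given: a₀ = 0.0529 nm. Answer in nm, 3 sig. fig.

r_n = n²a₀/Z = 9² × 0.0529 / 4
    = 81 × 0.0529 / 4 = 1.07 nm

1.07 nm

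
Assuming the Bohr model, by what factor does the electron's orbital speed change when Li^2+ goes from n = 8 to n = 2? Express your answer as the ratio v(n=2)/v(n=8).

v ∝ Z^1 · n^-1; with Z fixed, v ∝ n^-1.
v(n=2)/v(n=8) = (2/8)^-1 = 4

4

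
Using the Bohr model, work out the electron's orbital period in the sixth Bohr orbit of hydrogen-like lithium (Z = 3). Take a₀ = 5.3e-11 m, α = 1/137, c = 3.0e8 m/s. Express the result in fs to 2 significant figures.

r = n²a₀/Z = 6²·5.3e-11/3 = 6.4e-10 m
v = Zαc/n = 3·0.0073·3.0e8/6 = 1.1e6 m/s
T = 2πr/v = 3.6e-15 s = 3.6 fs

3.6 fs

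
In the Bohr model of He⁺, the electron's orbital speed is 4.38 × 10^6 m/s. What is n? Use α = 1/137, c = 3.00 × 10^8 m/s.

v_n = Zαc/n ⇒ n = Zαc/v = 2 × 0.00730 × 3.00 × 10^8 / 4.38 × 10^6 ≈ 1.00
n = 1

1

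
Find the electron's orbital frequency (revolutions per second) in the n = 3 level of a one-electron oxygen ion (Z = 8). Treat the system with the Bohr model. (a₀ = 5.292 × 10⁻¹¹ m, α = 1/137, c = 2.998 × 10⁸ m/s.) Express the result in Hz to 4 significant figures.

1.560 × 10¹⁶ Hz

r = n²a₀/Z = 5.954 × 10⁻¹¹ m, v = Zαc/n = 5.836 × 10⁶ m/s
f = v/(2πr) = 1.560 × 10¹⁶ Hz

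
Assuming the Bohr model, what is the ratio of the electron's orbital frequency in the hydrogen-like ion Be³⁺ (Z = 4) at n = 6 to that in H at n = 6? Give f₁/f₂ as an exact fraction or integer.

16

f ∝ Z^2 · n^-3
f₁/f₂ = (4/1)^2 · (6/6)^-3 = 16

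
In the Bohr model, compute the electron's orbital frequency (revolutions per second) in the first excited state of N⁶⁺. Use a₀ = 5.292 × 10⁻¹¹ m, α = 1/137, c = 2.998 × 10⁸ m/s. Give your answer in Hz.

r = n²a₀/Z = 3.024 × 10⁻¹¹ m, v = Zαc/n = 7.659 × 10⁶ m/s
f = v/(2πr) = 4.031 × 10¹⁶ Hz

4.031 × 10¹⁶ Hz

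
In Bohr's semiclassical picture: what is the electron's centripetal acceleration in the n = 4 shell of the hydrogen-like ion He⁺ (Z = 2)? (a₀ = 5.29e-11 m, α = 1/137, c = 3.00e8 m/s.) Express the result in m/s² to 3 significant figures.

2.83e21 m/s²

r = n²a₀/Z = 4.23e-10 m, v = Zαc/n = 1.09e6 m/s
a = v²/r = (1.09e6)² / 4.23e-10 = 2.83e21 m/s²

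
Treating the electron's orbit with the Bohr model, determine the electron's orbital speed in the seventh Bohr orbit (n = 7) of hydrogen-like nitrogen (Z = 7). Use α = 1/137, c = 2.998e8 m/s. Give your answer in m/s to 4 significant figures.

v_n = Zαc/n = 7 × 0.007299 × 2.998e8 / 7
    = 2.188e6 m/s

2.188e6 m/s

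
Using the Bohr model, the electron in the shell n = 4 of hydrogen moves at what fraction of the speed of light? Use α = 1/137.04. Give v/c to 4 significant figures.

v_n = Zαc/n, so v/c = Zα/n = 1 × 0.007297 / 4 = 0.001824

0.001824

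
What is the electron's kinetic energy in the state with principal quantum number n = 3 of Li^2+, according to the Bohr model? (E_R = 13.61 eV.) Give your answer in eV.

For a Coulomb orbit the virial theorem gives K = −E_n.
E_n = −E_R·Z²/n², so K = E_R·Z²/n² = 13.61 × 3²/3² = 13.61 eV

13.61 eV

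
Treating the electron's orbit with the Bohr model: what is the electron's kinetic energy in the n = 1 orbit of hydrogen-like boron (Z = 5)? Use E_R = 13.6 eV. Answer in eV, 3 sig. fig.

For a Coulomb orbit the virial theorem gives K = −E_n.
E_n = −E_R·Z²/n², so K = E_R·Z²/n² = 13.6 × 5²/1² = 340 eV

340 eV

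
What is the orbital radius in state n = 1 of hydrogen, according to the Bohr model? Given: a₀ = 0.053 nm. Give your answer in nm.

r_n = n²a₀/Z = 1² × 0.053 / 1
    = 1 × 0.053 / 1 = 0.053 nm

0.053 nm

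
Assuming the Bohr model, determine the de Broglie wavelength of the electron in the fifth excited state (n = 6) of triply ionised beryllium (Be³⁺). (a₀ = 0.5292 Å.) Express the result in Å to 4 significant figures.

4.988 Å

The Bohr quantisation condition is nλ = 2πr_n.
r_n = n²a₀/Z = 4.763 Å
λ = 2πr_n/n = 2π·4.763/6 = 4.988 Å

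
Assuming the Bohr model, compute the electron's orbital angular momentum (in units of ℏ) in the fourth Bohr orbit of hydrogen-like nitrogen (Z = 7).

L_n = nℏ, so L/ℏ = n = 4.

4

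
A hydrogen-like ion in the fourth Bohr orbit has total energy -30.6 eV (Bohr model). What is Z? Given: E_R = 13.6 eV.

E_n = −E_R Z²/n² ⇒ Z² = −E_n n²/E_R = 30.6 × 4² / 13.6 ≈ 36.00
Z = 6

6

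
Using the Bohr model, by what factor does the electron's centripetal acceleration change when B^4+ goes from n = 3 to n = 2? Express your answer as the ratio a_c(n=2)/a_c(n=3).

a_c ∝ Z^3 · n^-4; with Z fixed, a_c ∝ n^-4.
a_c(n=2)/a_c(n=3) = (2/3)^-4 = 81/16

81/16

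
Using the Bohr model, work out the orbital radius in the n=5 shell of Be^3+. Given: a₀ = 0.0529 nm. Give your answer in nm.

0.331 nm

r_n = n²a₀/Z = 5² × 0.0529 / 4
    = 25 × 0.0529 / 4 = 0.331 nm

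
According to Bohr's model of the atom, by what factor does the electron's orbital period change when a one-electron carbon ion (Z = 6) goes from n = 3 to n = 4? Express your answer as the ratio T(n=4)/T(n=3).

64/27

T ∝ Z^-2 · n^3; with Z fixed, T ∝ n^3.
T(n=4)/T(n=3) = (4/3)^3 = 64/27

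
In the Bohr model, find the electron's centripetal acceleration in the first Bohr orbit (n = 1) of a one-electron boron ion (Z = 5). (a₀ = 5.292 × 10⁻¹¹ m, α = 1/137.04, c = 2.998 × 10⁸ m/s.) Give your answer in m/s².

1.130 × 10²⁵ m/s²

r = n²a₀/Z = 1.058 × 10⁻¹¹ m, v = Zαc/n = 1.094 × 10⁷ m/s
a = v²/r = (1.094 × 10⁷)² / 1.058 × 10⁻¹¹ = 1.130 × 10²⁵ m/s²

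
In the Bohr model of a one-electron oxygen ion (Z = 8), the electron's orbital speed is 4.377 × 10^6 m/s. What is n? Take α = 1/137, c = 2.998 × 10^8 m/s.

v_n = Zαc/n ⇒ n = Zαc/v = 8 × 0.007299 × 2.998 × 10^8 / 4.377 × 10^6 ≈ 4.00
n = 4

4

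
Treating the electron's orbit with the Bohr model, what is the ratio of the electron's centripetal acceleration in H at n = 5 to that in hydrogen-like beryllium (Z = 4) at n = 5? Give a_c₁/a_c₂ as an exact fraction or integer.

1/64

a_c ∝ Z^3 · n^-4
a_c₁/a_c₂ = (1/4)^3 · (5/5)^-4 = 1/64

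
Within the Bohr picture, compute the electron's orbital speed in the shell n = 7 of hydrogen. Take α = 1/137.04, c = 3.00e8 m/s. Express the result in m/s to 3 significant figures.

3.13e5 m/s

v_n = Zαc/n = 1 × 0.00730 × 3.00e8 / 7
    = 3.13e5 m/s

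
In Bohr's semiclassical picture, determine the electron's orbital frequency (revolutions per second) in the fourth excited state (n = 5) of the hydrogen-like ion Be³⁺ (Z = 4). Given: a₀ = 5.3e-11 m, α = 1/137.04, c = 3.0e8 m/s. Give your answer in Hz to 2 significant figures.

r = n²a₀/Z = 3.3e-10 m, v = Zαc/n = 1.8e6 m/s
f = v/(2πr) = 8.4e14 Hz

8.4e14 Hz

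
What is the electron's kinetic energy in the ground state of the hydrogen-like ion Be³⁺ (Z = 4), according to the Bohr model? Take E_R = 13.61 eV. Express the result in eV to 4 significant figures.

For a Coulomb orbit the virial theorem gives K = −E_n.
E_n = −E_R·Z²/n², so K = E_R·Z²/n² = 13.61 × 4²/1² = 217.8 eV

217.8 eV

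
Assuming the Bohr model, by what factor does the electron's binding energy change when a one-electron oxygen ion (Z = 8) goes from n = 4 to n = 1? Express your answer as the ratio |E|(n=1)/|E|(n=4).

|E| ∝ Z^2 · n^-2; with Z fixed, |E| ∝ n^-2.
|E|(n=1)/|E|(n=4) = (1/4)^-2 = 16

16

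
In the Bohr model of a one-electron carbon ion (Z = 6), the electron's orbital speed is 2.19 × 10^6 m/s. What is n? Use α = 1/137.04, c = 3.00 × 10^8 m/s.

v_n = Zαc/n ⇒ n = Zαc/v = 6 × 0.00730 × 3.00 × 10^8 / 2.19 × 10^6 ≈ 6.00
n = 6

6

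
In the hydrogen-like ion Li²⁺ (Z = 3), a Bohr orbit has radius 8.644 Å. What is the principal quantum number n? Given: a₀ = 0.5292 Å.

r_n = n²a₀/Z ⇒ n² = rZ/a₀ = 8.644 × 3 / 0.5292 ≈ 49.00
n = 7

7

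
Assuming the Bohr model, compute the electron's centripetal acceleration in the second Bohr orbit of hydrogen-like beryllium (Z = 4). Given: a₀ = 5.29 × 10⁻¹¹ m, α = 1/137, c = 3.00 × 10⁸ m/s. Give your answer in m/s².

3.63 × 10²³ m/s²

r = n²a₀/Z = 5.29 × 10⁻¹¹ m, v = Zαc/n = 4.38 × 10⁶ m/s
a = v²/r = (4.38 × 10⁶)² / 5.29 × 10⁻¹¹ = 3.63 × 10²³ m/s²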